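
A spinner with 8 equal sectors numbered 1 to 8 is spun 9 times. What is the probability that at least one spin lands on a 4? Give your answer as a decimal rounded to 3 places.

P(no spin lands on a 4) = (7/8)^9 ≈ 0.301.
P(at least one) = 1 − 0.301 = 0.699.

0.699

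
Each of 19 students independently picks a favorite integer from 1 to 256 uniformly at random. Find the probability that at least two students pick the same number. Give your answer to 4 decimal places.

It's easier to compute the probability that all 19 are distinct.
P(all distinct) = 256/256 · 255/256 · ··· · 238/256 ≈ 0.5043.
So the probability of at least one match is 1 − 0.5043 = 0.4957.

0.4957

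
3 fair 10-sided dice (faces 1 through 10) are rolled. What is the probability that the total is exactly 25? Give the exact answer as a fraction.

21/1000

There are 10^3 = 1000 equally likely outcomes.
The number of ordered 3-tuples from {1,…,10} summing to 25 is 21.
P(sum = 25) = 21/1000.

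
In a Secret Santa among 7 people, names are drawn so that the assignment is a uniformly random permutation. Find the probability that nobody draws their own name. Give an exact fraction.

103/280

This is the derangement probability: permutations of 7 with no fixed point.
D(7) = 7! · (1 − 1/1! + 1/2! − ··· + (−1)^7/7!) = 1854.
P = 1854/5040 = 103/280.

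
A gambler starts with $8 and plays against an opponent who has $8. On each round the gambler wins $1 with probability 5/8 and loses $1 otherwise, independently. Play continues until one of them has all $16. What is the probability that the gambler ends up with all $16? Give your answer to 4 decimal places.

Let r = q/p = (3/8)/(5/8) = 3/5. The recurrence P(i) = p·P(i+1) + q·P(i−1) with P(0)=0, P(16)=1 gives P(i) = (1 − r^i)/(1 − r^16).
P(8) = (1 − (3/5)^8) / (1 − (3/5)^16) = 390625/397186 ≈ 0.9835.

0.9835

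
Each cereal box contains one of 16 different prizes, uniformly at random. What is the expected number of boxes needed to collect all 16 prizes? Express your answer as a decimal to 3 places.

54.092

After i distinct types are collected, each trial gives a new one with probability (16−i)/16, so the expected wait for the next new type is 16/(16−i).
E = 16/16 + 16/15 + 16/14 + 16/13 + 16/12 + 16/11 + 16/10 + 16/9 + 16/8 + 16/7 + 16/6 + 16/5 + 16/4 + 16/3 + 16/2 + 16/1 = 2436559/45045 ≈ 54.092.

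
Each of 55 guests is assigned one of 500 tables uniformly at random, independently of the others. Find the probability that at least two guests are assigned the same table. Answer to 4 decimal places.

0.9542

It's easier to compute the probability that all 55 are distinct.
P(all distinct) = 500/500 · 499/500 · ··· · 446/500 ≈ 0.0458.
So the probability of at least one match is 1 − 0.0458 = 0.9542.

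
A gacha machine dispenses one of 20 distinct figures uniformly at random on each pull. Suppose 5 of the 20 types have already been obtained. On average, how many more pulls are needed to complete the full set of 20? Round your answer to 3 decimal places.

66.365

Starting from 5 distinct types, each trial gives a new one with probability (20−i)/20 when i types are held, so the wait for the next new type is 20/(20−i).
E = 20/15 + 20/14 + 20/13 + 20/12 + 20/11 + 20/10 + 20/9 + 20/8 + 20/7 + 20/6 + 20/5 + 20/4 + 20/3 + 20/2 + 20/1 = 1195757/18018 ≈ 66.365.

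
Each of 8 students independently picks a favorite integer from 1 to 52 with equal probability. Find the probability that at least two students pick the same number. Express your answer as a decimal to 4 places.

It's easier to compute the probability that all 8 are distinct.
P(all distinct) = 52/52 · 51/52 · ··· · 45/52 ≈ 0.5676.
So the probability of at least one match is 1 − 0.5676 = 0.4324.

0.4324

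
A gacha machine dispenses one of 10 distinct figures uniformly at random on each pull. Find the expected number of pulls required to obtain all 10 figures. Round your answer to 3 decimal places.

29.290

After i distinct types are collected, each trial gives a new one with probability (10−i)/10, so the expected wait for the next new type is 10/(10−i).
E = 10/10 + 10/9 + 10/8 + 10/7 + 10/6 + 10/5 + 10/4 + 10/3 + 10/2 + 10/1 = 7381/252 ≈ 29.290.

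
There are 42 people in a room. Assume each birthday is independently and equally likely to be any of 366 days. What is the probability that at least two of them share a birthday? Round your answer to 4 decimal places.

It's easier to compute the probability that all 42 are distinct.
P(all distinct) = 366/366 · 365/366 · ··· · 325/366 ≈ 0.0866.
So the probability of at least one match is 1 − 0.0866 = 0.9134.

0.9134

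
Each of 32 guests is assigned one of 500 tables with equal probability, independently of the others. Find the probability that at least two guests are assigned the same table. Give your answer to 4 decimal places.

It's easier to compute the probability that all 32 are distinct.
P(all distinct) = 500/500 · 499/500 · ··· · 469/500 ≈ 0.3629.
So the probability of at least one match is 1 − 0.3629 = 0.6371.

0.6371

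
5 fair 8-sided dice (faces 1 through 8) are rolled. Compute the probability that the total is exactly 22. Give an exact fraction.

There are 8^5 = 32768 equally likely outcomes.
The number of ordered 5-tuples from {1,…,8} summing to 22 is 2460.
P(sum = 22) = 2460/32768 = 615/8192.

615/8192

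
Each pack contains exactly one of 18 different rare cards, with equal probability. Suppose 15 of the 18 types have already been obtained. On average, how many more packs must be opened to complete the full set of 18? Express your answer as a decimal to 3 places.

33.000

Starting from 15 distinct types, each trial gives a new one with probability (18−i)/18 when i types are held, so the wait for the next new type is 18/(18−i).
E = 18/3 + 18/2 + 18/1 = 33 ≈ 33.000.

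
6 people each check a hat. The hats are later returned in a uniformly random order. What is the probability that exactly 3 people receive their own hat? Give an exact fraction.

1/18

Choose which 3 of the 6 are fixed: C(6,3) = 20 ways.
The remaining 3 must have no fixed point: D(3) = 2.
P = 20·2/720 = 1/18.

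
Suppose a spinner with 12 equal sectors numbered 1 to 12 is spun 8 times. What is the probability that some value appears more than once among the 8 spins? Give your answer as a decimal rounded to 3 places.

P(all 8 different) = 12/12 · 11/12 · ··· · 5/12 ≈ 0.046.
P(at least two equal) = 1 − 0.046 = 0.954.

0.954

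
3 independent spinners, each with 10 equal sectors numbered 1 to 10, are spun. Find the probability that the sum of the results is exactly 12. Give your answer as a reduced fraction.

There are 10^3 = 1000 equally likely outcomes.
The number of ordered 3-tuples from {1,…,10} summing to 12 is 55.
P(sum = 12) = 55/1000 = 11/200.

11/200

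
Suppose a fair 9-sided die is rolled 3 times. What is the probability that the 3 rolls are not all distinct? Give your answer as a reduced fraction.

25/81

P(all 3 different) = 9/9 · 8/9 · ··· · 7/9 = 56/81.
P(at least two equal) = 1 − 56/81 = 25/81.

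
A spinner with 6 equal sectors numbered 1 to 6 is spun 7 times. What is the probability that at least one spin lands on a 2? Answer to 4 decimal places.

P(no spin lands on a 2) = (5/6)^7 ≈ 0.2791.
P(at least one) = 1 − 0.2791 = 0.7209.

0.7209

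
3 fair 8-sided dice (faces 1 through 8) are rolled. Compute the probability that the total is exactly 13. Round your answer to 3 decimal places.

There are 8^3 = 512 equally likely outcomes.
The number of ordered 3-tuples from {1,…,8} summing to 13 is 48.
P(sum = 13) = 48/512 = 3/32 ≈ 0.094.

0.094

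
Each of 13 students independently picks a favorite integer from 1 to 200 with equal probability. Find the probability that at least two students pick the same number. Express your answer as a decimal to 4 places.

0.3286

It's easier to compute the probability that all 13 are distinct.
P(all distinct) = 200/200 · 199/200 · ··· · 188/200 ≈ 0.6714.
So the probability of at least one match is 1 − 0.6714 = 0.3286.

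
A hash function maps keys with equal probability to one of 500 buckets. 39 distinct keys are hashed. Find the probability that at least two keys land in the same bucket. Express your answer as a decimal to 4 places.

0.7816

It's easier to compute the probability that all 39 are distinct.
P(all distinct) = 500/500 · 499/500 · ··· · 462/500 ≈ 0.2184.
So the probability of at least one match is 1 − 0.2184 = 0.7816.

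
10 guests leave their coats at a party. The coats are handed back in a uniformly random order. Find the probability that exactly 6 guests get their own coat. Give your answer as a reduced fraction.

Choose which 6 of the 10 are fixed: C(10,6) = 210 ways.
The remaining 4 must have no fixed point: D(4) = 9.
P = 210·9/3628800 = 1/1920.

1/1920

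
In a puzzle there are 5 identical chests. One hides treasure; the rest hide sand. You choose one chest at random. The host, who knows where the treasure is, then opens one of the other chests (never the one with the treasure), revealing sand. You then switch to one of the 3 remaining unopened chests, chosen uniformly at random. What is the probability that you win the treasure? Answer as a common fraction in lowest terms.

Your original chest holds the treasure with probability 1/5, so the other 4 collectively hold it with probability 4/5.
The host can always find an empty chest to open, so this doesn't change that 4/5; it is now spread over the 3 remaining unopened chests.
P(win by switching) = (4/5) · (1/3) = 4/15.

4/15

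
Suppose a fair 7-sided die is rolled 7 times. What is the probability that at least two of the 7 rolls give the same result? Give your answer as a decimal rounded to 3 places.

0.994

P(all 7 different) = 7/7 · 6/7 · ··· · 1/7 ≈ 0.006.
P(at least two equal) = 1 − 0.006 = 0.994.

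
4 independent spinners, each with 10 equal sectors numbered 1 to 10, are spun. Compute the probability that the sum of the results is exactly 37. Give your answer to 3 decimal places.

There are 10^4 = 10000 equally likely outcomes.
The number of ordered 4-tuples from {1,…,10} summing to 37 is 20.
P(sum = 37) = 20/10000 = 1/500 ≈ 0.002.

0.002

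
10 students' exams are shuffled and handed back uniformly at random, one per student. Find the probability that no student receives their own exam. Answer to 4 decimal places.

This is the derangement probability: permutations of 10 with no fixed point.
D(10) = 10! · (1 − 1/1! + 1/2! − ··· + (−1)^10/10!) = 1334961.
P = 1334961/3628800 = 16481/44800 ≈ 0.3679.

0.3679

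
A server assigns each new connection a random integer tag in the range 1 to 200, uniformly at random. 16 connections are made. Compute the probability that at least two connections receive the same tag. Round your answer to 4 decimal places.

It's easier to compute the probability that all 16 are distinct.
P(all distinct) = 200/200 · 199/200 · ··· · 185/200 ≈ 0.5400.
So the probability of at least one match is 1 − 0.5400 = 0.4600.

0.4600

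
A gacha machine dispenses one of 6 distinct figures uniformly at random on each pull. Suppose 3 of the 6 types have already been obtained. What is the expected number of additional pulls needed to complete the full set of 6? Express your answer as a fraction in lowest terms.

11

Starting from 3 distinct types, each trial gives a new one with probability (6−i)/6 when i types are held, so the wait for the next new type is 6/(6−i).
E = 6/3 + 6/2 + 6/1 = 11.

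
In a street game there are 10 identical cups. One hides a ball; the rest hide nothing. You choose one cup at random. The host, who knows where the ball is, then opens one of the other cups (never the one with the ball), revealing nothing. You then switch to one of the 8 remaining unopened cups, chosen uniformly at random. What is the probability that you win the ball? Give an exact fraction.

9/80

Your original cup holds the ball with probability 1/10, so the other 9 collectively hold it with probability 9/10.
The host can always find an empty cup to open, so this doesn't change that 9/10; it is now spread over the 8 remaining unopened cups.
P(win by switching) = (9/10) · (1/8) = 9/80.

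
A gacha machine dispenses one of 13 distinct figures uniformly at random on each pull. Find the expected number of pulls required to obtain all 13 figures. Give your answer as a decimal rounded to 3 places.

After i distinct types are collected, each trial gives a new one with probability (13−i)/13, so the expected wait for the next new type is 13/(13−i).
E = 13/13 + 13/12 + 13/11 + 13/10 + 13/9 + 13/8 + 13/7 + 13/6 + 13/5 + 13/4 + 13/3 + 13/2 + 13/1 = 1145993/27720 ≈ 41.342.

41.342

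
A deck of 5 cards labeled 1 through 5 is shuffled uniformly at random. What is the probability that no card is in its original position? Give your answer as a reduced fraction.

11/30

This is the derangement probability: permutations of 5 with no fixed point.
D(5) = 5! · (1 − 1/1! + 1/2! − ··· + (−1)^5/5!) = 44.
P = 44/120 = 11/30.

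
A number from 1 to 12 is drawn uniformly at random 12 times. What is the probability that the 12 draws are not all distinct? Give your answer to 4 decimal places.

0.9999

P(all 12 different) = 12/12 · 11/12 · ··· · 1/12 ≈ 0.0001.
P(at least two equal) = 1 − 0.0001 = 0.9999.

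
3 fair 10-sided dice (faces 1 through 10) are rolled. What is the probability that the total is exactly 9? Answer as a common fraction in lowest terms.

7/250

There are 10^3 = 1000 equally likely outcomes.
The number of ordered 3-tuples from {1,…,10} summing to 9 is 28.
P(sum = 9) = 28/1000 = 7/250.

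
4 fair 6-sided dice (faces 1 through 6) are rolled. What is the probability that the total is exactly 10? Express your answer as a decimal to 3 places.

There are 6^4 = 1296 equally likely outcomes.
The number of ordered 4-tuples from {1,…,6} summing to 10 is 80.
P(sum = 10) = 80/1296 = 5/81 ≈ 0.062.

0.062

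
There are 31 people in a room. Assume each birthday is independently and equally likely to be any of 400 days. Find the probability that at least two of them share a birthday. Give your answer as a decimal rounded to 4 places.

0.6968

It's easier to compute the probability that all 31 are distinct.
P(all distinct) = 400/400 · 399/400 · ··· · 370/400 ≈ 0.3032.
So the probability of at least one match is 1 − 0.3032 = 0.6968.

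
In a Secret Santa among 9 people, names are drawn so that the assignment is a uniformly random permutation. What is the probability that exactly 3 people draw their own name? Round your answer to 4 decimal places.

0.0613

Choose which 3 of the 9 are fixed: C(9,3) = 84 ways.
The remaining 6 must have no fixed point: D(6) = 265.
P = 84·265/362880 = 53/864 ≈ 0.0613.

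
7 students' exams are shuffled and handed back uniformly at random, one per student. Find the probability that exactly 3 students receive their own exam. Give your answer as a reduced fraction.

Choose which 3 of the 7 are fixed: C(7,3) = 35 ways.
The remaining 4 must have no fixed point: D(4) = 9.
P = 35·9/5040 = 1/16.

1/16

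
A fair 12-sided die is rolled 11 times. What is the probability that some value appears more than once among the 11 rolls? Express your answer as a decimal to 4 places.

P(all 11 different) = 12/12 · 11/12 · ··· · 2/12 ≈ 0.0006.
P(at least two equal) = 1 − 0.0006 = 0.9994.

0.9994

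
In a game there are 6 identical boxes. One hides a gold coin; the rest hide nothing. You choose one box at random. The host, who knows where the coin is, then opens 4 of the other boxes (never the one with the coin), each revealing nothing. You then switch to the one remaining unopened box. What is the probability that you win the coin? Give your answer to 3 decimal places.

Your original box holds the coin with probability 1/6, so the other 5 collectively hold it with probability 5/6.
The host can always find 4 empty boxes to open, so the reveals don't change that 5/6; it is now spread over the 1 remaining unopened box.
P(win by switching) = (5/6) · (1/1) = 5/6 ≈ 0.833.

0.833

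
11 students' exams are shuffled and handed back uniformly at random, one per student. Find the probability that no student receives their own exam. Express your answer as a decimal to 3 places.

0.368

This is the derangement probability: permutations of 11 with no fixed point.
D(11) = 11! · (1 − 1/1! + 1/2! − ··· + (−1)^11/11!) = 14684570.
P = 14684570/39916800 = 1468457/3991680 ≈ 0.368.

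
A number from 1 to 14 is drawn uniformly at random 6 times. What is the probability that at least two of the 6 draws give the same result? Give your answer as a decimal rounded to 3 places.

0.713

P(all 6 different) = 14/14 · 13/14 · ··· · 9/14 ≈ 0.287.
P(at least two equal) = 1 − 0.287 = 0.713.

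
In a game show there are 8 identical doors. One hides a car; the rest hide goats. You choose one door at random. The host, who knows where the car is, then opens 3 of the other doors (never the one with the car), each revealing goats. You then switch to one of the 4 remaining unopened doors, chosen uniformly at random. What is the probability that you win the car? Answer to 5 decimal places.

Your original door holds the car with probability 1/8, so the other 7 collectively hold it with probability 7/8.
The host can always find 3 empty doors to open, so the reveals don't change that 7/8; it is now spread over the 4 remaining unopened doors.
P(win by switching) = (7/8) · (1/4) = 7/32 ≈ 0.21875.

0.21875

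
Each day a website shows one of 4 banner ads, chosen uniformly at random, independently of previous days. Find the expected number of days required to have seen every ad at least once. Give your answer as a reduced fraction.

25/3

After i distinct types are collected, each trial gives a new one with probability (4−i)/4, so the expected wait for the next new type is 4/(4−i).
E = 4/4 + 4/3 + 4/2 + 4/1 = 25/3.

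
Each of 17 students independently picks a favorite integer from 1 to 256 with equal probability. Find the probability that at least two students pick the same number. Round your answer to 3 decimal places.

It's easier to compute the probability that all 17 are distinct.
P(all distinct) = 256/256 · 255/256 · ··· · 240/256 ≈ 0.581.
So the probability of at least one match is 1 − 0.581 = 0.419.

0.419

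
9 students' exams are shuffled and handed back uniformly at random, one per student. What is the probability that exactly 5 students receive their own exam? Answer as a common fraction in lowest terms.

Choose which 5 of the 9 are fixed: C(9,5) = 126 ways.
The remaining 4 must have no fixed point: D(4) = 9.
P = 126·9/362880 = 1/320.

1/320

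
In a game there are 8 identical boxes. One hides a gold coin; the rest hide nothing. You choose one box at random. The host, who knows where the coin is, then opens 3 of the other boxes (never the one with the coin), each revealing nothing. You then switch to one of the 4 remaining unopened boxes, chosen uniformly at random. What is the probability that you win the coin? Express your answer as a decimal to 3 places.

Your original box holds the coin with probability 1/8, so the other 7 collectively hold it with probability 7/8.
The host can always find 3 empty boxes to open, so the reveals don't change that 7/8; it is now spread over the 4 remaining unopened boxes.
P(win by switching) = (7/8) · (1/4) = 7/32 ≈ 0.219.

0.219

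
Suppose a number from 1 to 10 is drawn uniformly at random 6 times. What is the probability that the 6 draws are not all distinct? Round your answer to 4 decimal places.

0.8488

P(all 6 different) = 10/10 · 9/10 · ··· · 5/10 ≈ 0.1512.
P(at least two equal) = 1 − 0.1512 = 0.8488.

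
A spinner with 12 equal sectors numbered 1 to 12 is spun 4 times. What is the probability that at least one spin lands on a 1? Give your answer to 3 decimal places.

P(no spin lands on a 1) = (11/12)^4 ≈ 0.706.
P(at least one) = 1 − 0.706 = 0.294.

0.294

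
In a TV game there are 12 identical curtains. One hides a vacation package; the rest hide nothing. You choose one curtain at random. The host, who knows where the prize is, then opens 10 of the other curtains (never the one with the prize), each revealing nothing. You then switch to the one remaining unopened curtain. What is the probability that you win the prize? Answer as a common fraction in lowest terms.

Your original curtain holds the prize with probability 1/12, so the other 11 collectively hold it with probability 11/12.
The host can always find 10 empty curtains to open, so the reveals don't change that 11/12; it is now spread over the 1 remaining unopened curtain.
P(win by switching) = (11/12) · (1/1) = 11/12.

11/12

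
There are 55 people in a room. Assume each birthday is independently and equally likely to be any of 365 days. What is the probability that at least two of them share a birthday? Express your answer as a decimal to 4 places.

It's easier to compute the probability that all 55 are distinct.
P(all distinct) = 365/365 · 364/365 · ··· · 311/365 ≈ 0.0137.
So the probability of at least one match is 1 − 0.0137 = 0.9863.

0.9863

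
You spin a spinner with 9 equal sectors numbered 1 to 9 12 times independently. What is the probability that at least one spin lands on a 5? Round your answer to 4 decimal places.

0.7567

P(no spin lands on a 5) = (8/9)^12 ≈ 0.2433.
P(at least one) = 1 − 0.2433 = 0.7567.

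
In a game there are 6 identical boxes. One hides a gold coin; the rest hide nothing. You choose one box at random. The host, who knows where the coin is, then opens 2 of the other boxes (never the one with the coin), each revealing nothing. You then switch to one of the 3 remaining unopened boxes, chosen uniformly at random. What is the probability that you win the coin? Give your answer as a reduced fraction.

Your original box holds the coin with probability 1/6, so the other 5 collectively hold it with probability 5/6.
The host can always find 2 empty boxes to open, so the reveals don't change that 5/6; it is now spread over the 3 remaining unopened boxes.
P(win by switching) = (5/6) · (1/3) = 5/18.

5/18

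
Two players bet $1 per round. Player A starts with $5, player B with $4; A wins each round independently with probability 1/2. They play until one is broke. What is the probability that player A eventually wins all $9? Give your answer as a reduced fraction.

With a fair step, P(i) = ½P(i−1) + ½P(i+1) with P(0)=0, P(9)=1 has the linear solution P(i) = i/9.
P(5) = 5/9.

5/9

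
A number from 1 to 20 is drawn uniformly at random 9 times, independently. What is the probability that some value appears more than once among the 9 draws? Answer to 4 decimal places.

0.8810

P(all 9 different) = 20/20 · 19/20 · ··· · 12/20 ≈ 0.1190.
P(at least two equal) = 1 − 0.1190 = 0.8810.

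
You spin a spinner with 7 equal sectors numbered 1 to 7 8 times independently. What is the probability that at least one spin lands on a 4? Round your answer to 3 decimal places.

0.709

P(no spin lands on a 4) = (6/7)^8 ≈ 0.291.
P(at least one) = 1 − 0.291 = 0.709.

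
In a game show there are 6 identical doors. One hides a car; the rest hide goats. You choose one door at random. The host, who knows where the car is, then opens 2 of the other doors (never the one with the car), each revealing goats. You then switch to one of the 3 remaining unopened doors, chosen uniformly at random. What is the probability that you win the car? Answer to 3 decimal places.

0.278

Your original door holds the car with probability 1/6, so the other 5 collectively hold it with probability 5/6.
The host can always find 2 empty doors to open, so the reveals don't change that 5/6; it is now spread over the 3 remaining unopened doors.
P(win by switching) = (5/6) · (1/3) = 5/18 ≈ 0.278.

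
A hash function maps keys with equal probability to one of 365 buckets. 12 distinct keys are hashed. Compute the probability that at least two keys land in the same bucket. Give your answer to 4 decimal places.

0.1670

It's easier to compute the probability that all 12 are distinct.
P(all distinct) = 365/365 · 364/365 · ··· · 354/365 ≈ 0.8330.
So the probability of at least one match is 1 − 0.8330 = 0.1670.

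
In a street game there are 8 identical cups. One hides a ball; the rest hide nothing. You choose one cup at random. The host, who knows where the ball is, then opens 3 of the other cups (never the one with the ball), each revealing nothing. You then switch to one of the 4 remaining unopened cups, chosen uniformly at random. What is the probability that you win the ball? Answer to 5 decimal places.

0.21875

Your original cup holds the ball with probability 1/8, so the other 7 collectively hold it with probability 7/8.
The host can always find 3 empty cups to open, so the reveals don't change that 7/8; it is now spread over the 4 remaining unopened cups.
P(win by switching) = (7/8) · (1/4) = 7/32 ≈ 0.21875.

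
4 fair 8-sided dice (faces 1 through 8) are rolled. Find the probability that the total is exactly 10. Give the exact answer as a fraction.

There are 8^4 = 4096 equally likely outcomes.
The number of ordered 4-tuples from {1,…,8} summing to 10 is 84.
P(sum = 10) = 84/4096 = 21/1024.

21/1024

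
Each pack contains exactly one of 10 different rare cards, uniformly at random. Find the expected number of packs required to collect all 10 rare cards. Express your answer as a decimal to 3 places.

29.290

After i distinct types are collected, each trial gives a new one with probability (10−i)/10, so the expected wait for the next new type is 10/(10−i).
E = 10/10 + 10/9 + 10/8 + 10/7 + 10/6 + 10/5 + 10/4 + 10/3 + 10/2 + 10/1 = 7381/252 ≈ 29.290.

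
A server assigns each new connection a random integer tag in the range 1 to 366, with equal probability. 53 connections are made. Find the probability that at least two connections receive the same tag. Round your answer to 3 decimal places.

0.981

It's easier to compute the probability that all 53 are distinct.
P(all distinct) = 366/366 · 365/366 · ··· · 314/366 ≈ 0.019.
So the probability of at least one match is 1 − 0.019 = 0.981.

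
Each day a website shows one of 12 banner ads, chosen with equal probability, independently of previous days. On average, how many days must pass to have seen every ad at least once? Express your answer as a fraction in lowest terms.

After i distinct types are collected, each trial gives a new one with probability (12−i)/12, so the expected wait for the next new type is 12/(12−i).
E = 12/12 + 12/11 + 12/10 + 12/9 + 12/8 + 12/7 + 12/6 + 12/5 + 12/4 + 12/3 + 12/2 + 12/1 = 86021/2310.

86021/2310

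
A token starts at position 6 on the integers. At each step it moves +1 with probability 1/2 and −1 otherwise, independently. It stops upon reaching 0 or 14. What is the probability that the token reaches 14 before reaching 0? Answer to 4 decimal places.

With a fair step, P(i) = ½P(i−1) + ½P(i+1) with P(0)=0, P(14)=1 has the linear solution P(i) = i/14.
P(6) = 6/14 = 3/7 ≈ 0.4286.

0.4286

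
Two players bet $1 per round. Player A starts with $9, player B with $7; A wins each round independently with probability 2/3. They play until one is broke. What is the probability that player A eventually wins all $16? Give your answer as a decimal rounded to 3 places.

0.998

Let r = q/p = (1/3)/(2/3) = 1/2. The recurrence P(i) = p·P(i+1) + q·P(i−1) with P(0)=0, P(16)=1 gives P(i) = (1 − r^i)/(1 − r^16).
P(9) = (1 − (1/2)^9) / (1 − (1/2)^16) = 65408/65535 ≈ 0.998.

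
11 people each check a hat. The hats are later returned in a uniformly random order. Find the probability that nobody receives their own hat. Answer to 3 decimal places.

This is the derangement probability: permutations of 11 with no fixed point.
D(11) = 11! · (1 − 1/1! + 1/2! − ··· + (−1)^11/11!) = 14684570.
P = 14684570/39916800 = 1468457/3991680 ≈ 0.368.

0.368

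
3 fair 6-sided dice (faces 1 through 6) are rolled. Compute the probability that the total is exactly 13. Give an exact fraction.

7/72

There are 6^3 = 216 equally likely outcomes.
The number of ordered 3-tuples from {1,…,6} summing to 13 is 21.
P(sum = 13) = 21/216 = 7/72.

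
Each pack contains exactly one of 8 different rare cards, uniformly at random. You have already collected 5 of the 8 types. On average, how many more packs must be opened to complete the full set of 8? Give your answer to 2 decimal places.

Starting from 5 distinct types, each trial gives a new one with probability (8−i)/8 when i types are held, so the wait for the next new type is 8/(8−i).
E = 8/3 + 8/2 + 8/1 = 44/3 ≈ 14.67.

14.67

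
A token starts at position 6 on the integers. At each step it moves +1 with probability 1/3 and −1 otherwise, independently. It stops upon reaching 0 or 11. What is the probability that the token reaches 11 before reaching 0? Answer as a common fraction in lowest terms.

63/2047

Let r = q/p = (2/3)/(1/3) = 2. The recurrence P(i) = p·P(i+1) + q·P(i−1) with P(0)=0, P(11)=1 gives P(i) = (1 − r^i)/(1 − r^11).
P(6) = (1 − (2)^6) / (1 − (2)^11) = 63/2047.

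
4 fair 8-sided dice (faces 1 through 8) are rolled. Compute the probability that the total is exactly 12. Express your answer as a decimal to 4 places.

There are 8^4 = 4096 equally likely outcomes.
The number of ordered 4-tuples from {1,…,8} summing to 12 is 161.
P(sum = 12) = 161/4096 ≈ 0.0393.

0.0393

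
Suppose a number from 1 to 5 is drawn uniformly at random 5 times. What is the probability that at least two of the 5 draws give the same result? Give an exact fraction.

601/625

P(all 5 different) = 5/5 · 4/5 · ··· · 1/5 = 24/625.
P(at least two equal) = 1 − 24/625 = 601/625.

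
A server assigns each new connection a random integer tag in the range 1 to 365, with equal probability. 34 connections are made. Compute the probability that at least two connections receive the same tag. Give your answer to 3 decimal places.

0.795

It's easier to compute the probability that all 34 are distinct.
P(all distinct) = 365/365 · 364/365 · ··· · 332/365 ≈ 0.205.
So the probability of at least one match is 1 − 0.205 = 0.795.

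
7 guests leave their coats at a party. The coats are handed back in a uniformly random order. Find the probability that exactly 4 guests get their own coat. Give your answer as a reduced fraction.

1/72

Choose which 4 of the 7 are fixed: C(7,4) = 35 ways.
The remaining 3 must have no fixed point: D(3) = 2.
P = 35·2/5040 = 1/72.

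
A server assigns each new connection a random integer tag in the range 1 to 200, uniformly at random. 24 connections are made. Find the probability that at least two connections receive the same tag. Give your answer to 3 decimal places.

It's easier to compute the probability that all 24 are distinct.
P(all distinct) = 200/200 · 199/200 · ··· · 177/200 ≈ 0.238.
So the probability of at least one match is 1 − 0.238 = 0.762.

0.762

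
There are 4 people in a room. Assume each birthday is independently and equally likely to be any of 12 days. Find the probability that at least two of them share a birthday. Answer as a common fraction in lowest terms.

41/96

It's easier to compute the probability that all 4 are distinct.
P(all distinct) = 12/12 · 11/12 · ··· · 9/12 = 55/96.
So the probability of at least one match is 1 − 55/96 = 41/96.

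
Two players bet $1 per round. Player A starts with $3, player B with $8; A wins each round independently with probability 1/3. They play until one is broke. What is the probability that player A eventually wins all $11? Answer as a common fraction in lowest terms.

Let r = q/p = (2/3)/(1/3) = 2. The recurrence P(i) = p·P(i+1) + q·P(i−1) with P(0)=0, P(11)=1 gives P(i) = (1 − r^i)/(1 − r^11).
P(3) = (1 − (2)^3) / (1 − (2)^11) = 7/2047.

7/2047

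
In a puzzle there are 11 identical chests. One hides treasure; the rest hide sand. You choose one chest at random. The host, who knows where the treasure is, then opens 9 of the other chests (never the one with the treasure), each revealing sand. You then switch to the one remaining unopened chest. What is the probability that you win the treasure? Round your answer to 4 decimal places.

Your original chest holds the treasure with probability 1/11, so the other 10 collectively hold it with probability 10/11.
The host can always find 9 empty chests to open, so the reveals don't change that 10/11; it is now spread over the 1 remaining unopened chest.
P(win by switching) = (10/11) · (1/1) = 10/11 ≈ 0.9091.

0.9091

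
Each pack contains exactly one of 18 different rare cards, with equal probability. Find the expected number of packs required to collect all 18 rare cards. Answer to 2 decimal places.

62.91

After i distinct types are collected, each trial gives a new one with probability (18−i)/18, so the expected wait for the next new type is 18/(18−i).
E = 18/18 + 18/17 + 18/16 + 18/15 + 18/14 + 18/13 + 18/12 + 18/11 + 18/10 + 18/9 + 18/8 + 18/7 + 18/6 + 18/5 + 18/4 + 18/3 + 18/2 + 18/1 = 42822903/680680 ≈ 62.91.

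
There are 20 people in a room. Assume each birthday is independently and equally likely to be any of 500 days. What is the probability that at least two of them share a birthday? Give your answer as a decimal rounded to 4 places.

0.3196

It's easier to compute the probability that all 20 are distinct.
P(all distinct) = 500/500 · 499/500 · ··· · 481/500 ≈ 0.6804.
So the probability of at least one match is 1 − 0.6804 = 0.3196.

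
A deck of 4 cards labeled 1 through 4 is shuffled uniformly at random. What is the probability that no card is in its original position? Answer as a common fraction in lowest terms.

This is the derangement probability: permutations of 4 with no fixed point.
D(4) = 4! · (1 − 1/1! + 1/2! − ··· + (−1)^4/4!) = 9.
P = 9/24 = 3/8.

3/8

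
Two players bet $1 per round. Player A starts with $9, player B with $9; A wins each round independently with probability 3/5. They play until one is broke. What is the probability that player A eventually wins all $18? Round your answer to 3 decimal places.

0.975

Let r = q/p = (2/5)/(3/5) = 2/3. The recurrence P(i) = p·P(i+1) + q·P(i−1) with P(0)=0, P(18)=1 gives P(i) = (1 − r^i)/(1 − r^18).
P(9) = (1 − (2/3)^9) / (1 − (2/3)^18) = 19683/20195 ≈ 0.975.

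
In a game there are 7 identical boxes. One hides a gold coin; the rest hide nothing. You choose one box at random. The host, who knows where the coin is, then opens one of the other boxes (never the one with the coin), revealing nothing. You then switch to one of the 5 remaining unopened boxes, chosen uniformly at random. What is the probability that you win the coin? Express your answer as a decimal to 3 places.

0.171

Your original box holds the coin with probability 1/7, so the other 6 collectively hold it with probability 6/7.
The host can always find an empty box to open, so this doesn't change that 6/7; it is now spread over the 5 remaining unopened boxes.
P(win by switching) = (6/7) · (1/5) = 6/35 ≈ 0.171.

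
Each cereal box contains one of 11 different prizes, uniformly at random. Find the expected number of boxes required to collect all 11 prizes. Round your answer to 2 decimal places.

After i distinct types are collected, each trial gives a new one with probability (11−i)/11, so the expected wait for the next new type is 11/(11−i).
E = 11/11 + 11/10 + 11/9 + 11/8 + 11/7 + 11/6 + 11/5 + 11/4 + 11/3 + 11/2 + 11/1 = 83711/2520 ≈ 33.22.

33.22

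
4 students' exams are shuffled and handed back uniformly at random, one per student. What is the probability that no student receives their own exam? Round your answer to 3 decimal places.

0.375

This is the derangement probability: permutations of 4 with no fixed point.
D(4) = 4! · (1 − 1/1! + 1/2! − ··· + (−1)^4/4!) = 9.
P = 9/24 = 3/8 ≈ 0.375.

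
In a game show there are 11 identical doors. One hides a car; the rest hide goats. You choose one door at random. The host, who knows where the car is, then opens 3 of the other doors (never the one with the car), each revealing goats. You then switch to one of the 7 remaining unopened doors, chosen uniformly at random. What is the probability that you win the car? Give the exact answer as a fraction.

Your original door holds the car with probability 1/11, so the other 10 collectively hold it with probability 10/11.
The host can always find 3 empty doors to open, so the reveals don't change that 10/11; it is now spread over the 7 remaining unopened doors.
P(win by switching) = (10/11) · (1/7) = 10/77.

10/77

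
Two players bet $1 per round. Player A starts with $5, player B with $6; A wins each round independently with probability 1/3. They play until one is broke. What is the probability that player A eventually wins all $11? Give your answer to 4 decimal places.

Let r = q/p = (2/3)/(1/3) = 2. The recurrence P(i) = p·P(i+1) + q·P(i−1) with P(0)=0, P(11)=1 gives P(i) = (1 − r^i)/(1 − r^11).
P(5) = (1 − (2)^5) / (1 − (2)^11) = 31/2047 ≈ 0.0151.

0.0151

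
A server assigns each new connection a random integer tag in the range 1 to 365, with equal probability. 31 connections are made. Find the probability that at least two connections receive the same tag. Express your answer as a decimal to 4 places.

0.7305

It's easier to compute the probability that all 31 are distinct.
P(all distinct) = 365/365 · 364/365 · ··· · 335/365 ≈ 0.2695.
So the probability of at least one match is 1 − 0.2695 = 0.7305.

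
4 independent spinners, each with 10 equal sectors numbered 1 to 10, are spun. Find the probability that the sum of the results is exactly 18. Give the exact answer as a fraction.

There are 10^4 = 10000 equally likely outcomes.
The number of ordered 4-tuples from {1,…,10} summing to 18 is 540.
P(sum = 18) = 540/10000 = 27/500.

27/500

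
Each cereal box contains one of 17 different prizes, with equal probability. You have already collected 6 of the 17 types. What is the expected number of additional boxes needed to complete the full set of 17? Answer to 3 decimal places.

Starting from 6 distinct types, each trial gives a new one with probability (17−i)/17 when i types are held, so the wait for the next new type is 17/(17−i).
E = 17/11 + 17/10 + 17/9 + 17/8 + 17/7 + 17/6 + 17/5 + 17/4 + 17/3 + 17/2 + 17/1 = 1423087/27720 ≈ 51.338.

51.338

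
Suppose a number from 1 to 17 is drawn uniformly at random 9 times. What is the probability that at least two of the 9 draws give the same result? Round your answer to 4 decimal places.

P(all 9 different) = 17/17 · 16/17 · ··· · 9/17 ≈ 0.0744.
P(at least two equal) = 1 − 0.0744 = 0.9256.

0.9256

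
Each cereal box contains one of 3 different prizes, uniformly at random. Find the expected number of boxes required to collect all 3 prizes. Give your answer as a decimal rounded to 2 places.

After i distinct types are collected, each trial gives a new one with probability (3−i)/3, so the expected wait for the next new type is 3/(3−i).
E = 3/3 + 3/2 + 3/1 = 11/2 ≈ 5.50.

5.50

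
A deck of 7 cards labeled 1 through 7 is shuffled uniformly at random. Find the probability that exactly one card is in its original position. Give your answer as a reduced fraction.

Choose which one is fixed: C(7,1) = 7 ways.
The remaining 6 must have no fixed point: D(6) = 265.
P = 7·265/5040 = 53/144.

53/144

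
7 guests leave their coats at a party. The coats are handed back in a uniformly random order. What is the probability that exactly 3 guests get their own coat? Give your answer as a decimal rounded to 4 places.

0.0625

Choose which 3 of the 7 are fixed: C(7,3) = 35 ways.
The remaining 4 must have no fixed point: D(4) = 9.
P = 35·9/5040 = 1/16 ≈ 0.0625.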